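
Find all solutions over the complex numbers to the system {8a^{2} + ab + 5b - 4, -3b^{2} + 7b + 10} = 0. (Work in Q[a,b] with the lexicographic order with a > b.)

Compute a lex Gröbner basis by Buchberger's algorithm.
f_1 = 8a^{2} + ab + 5b - 4, LT = a^{2}.
f_2 = -3b^{2} + 7b + 10, LT = b^{2}.

The S-polynomials (S(f_1,f_2)) all reduce to 0 modulo the current basis, so we have a Gröbner basis.
Inter-reduce: drop elements whose leading term is divisible by another's, tail-reduce, and make monic.
Reduced Gröbner basis: {a^{2} + \tfrac{1}{8}ab + \tfrac{5}{8}b - \tfrac{1}{2}, b^{2} - \tfrac{7}{3}b - \tfrac{10}{3}}.

Elimination: the polynomial b^{2} - \tfrac{7}{3}b - \tfrac{10}{3} lies in the elimination ideal for b, so b ∈ {-1, 10/3}. For each such b, the remaining basis elements (now univariate) give the rest of the solution.
  b = -1: the earlier basis element becomes a^{2} - \tfrac{1}{8}a - \tfrac{9}{8} = 0, giving a = -1, 9/8 — points (-1, -1), (9/8, -1).
  b = 10/3: the earlier basis element becomes a^{2} + \tfrac{5}{12}a + \tfrac{19}{12} = 0, giving a = -5/24 - sqrt(887)*I/24, -5/24 + sqrt(887)*I/24 — points (-5/24 - sqrt(887)*I/24, 10/3), (-5/24 + sqrt(887)*I/24, 10/3).

{(-1, -1), (9/8, -1), (-5/24 - sqrt(887)*I/24, 10/3), (-5/24 + sqrt(887)*I/24, 10/3)}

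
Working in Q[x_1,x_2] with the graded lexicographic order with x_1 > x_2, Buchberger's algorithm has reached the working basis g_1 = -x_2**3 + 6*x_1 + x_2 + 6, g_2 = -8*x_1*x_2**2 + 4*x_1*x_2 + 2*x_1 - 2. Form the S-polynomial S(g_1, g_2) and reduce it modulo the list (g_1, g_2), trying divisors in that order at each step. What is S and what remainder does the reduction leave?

S(g_1, g_2) = 1/2*x_1*x_2**2 - 6*x_1**2 - 3/4*x_1*x_2 - 6*x_1 - 1/4*x_2; remainder on division = -6*x_1**2 - 1/2*x_1*x_2 - 47/8*x_1 - 1/4*x_2 - 1/8.

lcm(LM(g_1), LM(g_2)) = x_1*x_2**3.
S = (lcm/LT(g_1))·g_1 − (lcm/LT(g_2))·g_2 = 1/2*x_1*x_2**2 - 6*x_1**2 - 3/4*x_1*x_2 - 6*x_1 - 1/4*x_2.
Reduce S modulo (g_1, g_2) in that order:
  leading term x_1*x_2**2: subtract (-1/16)·g_2 from 1/2*x_1*x_2**2 - 6*x_1**2 - 3/4*x_1*x_2 - 6*x_1 - 1/4*x_2 → -6*x_1**2 - 1/2*x_1*x_2 - 47/8*x_1 - 1/4*x_2 - 1/8
  leading term x_1**2: no divisor's leading term divides it; move -6*x_1**2 to the remainder.
  leading term x_1*x_2: no divisor's leading term divides it; move -1/2*x_1*x_2 to the remainder.
  leading term x_1: no divisor's leading term divides it; move -47/8*x_1 to the remainder.
  leading term x_2: no divisor's leading term divides it; move -1/4*x_2 to the remainder.
  leading term 1: no divisor's leading term divides it; move -1/8 to the remainder.
The remainder -6*x_1**2 - 1/2*x_1*x_2 - 47/8*x_1 - 1/4*x_2 - 1/8 is nonzero, so it would be added as the next basis element.
An S-polynomial is built so that the two leading terms cancel; whether anything survives reduction is exactly the Gröbner-basis criterion.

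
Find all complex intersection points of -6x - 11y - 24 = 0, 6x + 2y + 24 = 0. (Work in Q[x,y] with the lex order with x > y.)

Compute a lex Gröbner basis by Buchberger's algorithm.
f_1 = -6x - 11y - 24, LT = x.
f_2 = 6x + 2y + 24, LT = x.

S(f_1,f_2): lcm = x. S = 3/2y.
  reduce S modulo (f_1, f_2):
  remainder 3/2y ≠ 0; add h_3 = 3/2y to the basis.

The other S-polynomials (S(f_1,h_3), S(f_2,h_3)) all reduce to 0 modulo the current basis, so we have a Gröbner basis.
Inter-reduce: drop elements whose leading term is divisible by another's, tail-reduce, and make monic.
Reduced Gröbner basis: {x + 4, y}.

A lex Gröbner basis eliminates variables successively. Here y depends only on y, with roots {0}; lifting each root through the earlier basis elements recovers the full solutions.
  y = 0: the earlier basis element becomes x + 4 = 0, giving x = -4 — point (-4, 0).
Zero-dimensionality of the ideal guarantees finitely many solutions over ℂ.

{(-4, 0)}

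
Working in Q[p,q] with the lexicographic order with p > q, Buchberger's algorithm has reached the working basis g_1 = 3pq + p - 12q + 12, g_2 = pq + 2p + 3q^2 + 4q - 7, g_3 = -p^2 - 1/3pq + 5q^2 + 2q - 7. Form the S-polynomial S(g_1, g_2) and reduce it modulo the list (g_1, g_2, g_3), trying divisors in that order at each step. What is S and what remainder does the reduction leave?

lcm(LM(g_1), LM(g_2)) = pq.
S = (lcm/LT(g_1))·g_1 − (lcm/LT(g_2))·g_2 = -5/3p - 3q^2 - 8q + 11.
Reduce S modulo (g_1, g_2, g_3) in that order:
  leading term p: no divisor's leading term divides it; move -5/3p to the remainder.
  leading term q^2: no divisor's leading term divides it; move -3q^2 to the remainder.
  leading term q: no divisor's leading term divides it; move -8q to the remainder.
  leading term 1: no divisor's leading term divides it; move 11 to the remainder.
The remainder -5/3p - 3q^2 - 8q + 11 is nonzero, so it would be added as the next basis element.

S(g_1, g_2) = -5/3p - 3q^2 - 8q + 11; remainder on division = -5/3p - 3q^2 - 8q + 11.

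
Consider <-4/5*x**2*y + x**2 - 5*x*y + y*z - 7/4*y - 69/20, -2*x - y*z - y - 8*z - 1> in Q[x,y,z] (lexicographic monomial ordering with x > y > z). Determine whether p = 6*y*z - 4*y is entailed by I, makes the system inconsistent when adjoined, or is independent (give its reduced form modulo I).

6*y*z - 4*y is independent of I; its normal form modulo I is 6*y*z - 4*y.

First compute the reduced Gröbner basis of I by Buchberger's algorithm.
f_1 = -4/5*x**2*y + x**2 - 5*x*y + y*z - 7/4*y - 69/20, LT = x**2*y.
f_2 = -2*x - y*z - y - 8*z - 1, LT = x.

S(f_1,f_2): lcm = x**2*y. S = -5/4*x**2 - 1/2*x*y**2*z - 1/2*x*y**2 - 4*x*y*z + 23/4*x*y - 5/4*y*z + 35/16*y + 69/16.
  reduce S modulo (f_1, f_2):
  remainder 1/4*y**3*z**2 + 1/2*y**3*z + 1/4*y**3 + 59/16*y**2*z**2 + 3/4*y**2*z - 47/16*y**2 + 11*y*z**2 - 223/8*y*z - 21/16*y - 20*z**2 - 5*z + 4 ≠ 0; add h_3 = 1/4*y**3*z**2 + 1/2*y**3*z + 1/4*y**3 + 59/16*y**2*z**2 + 3/4*y**2*z - 47/16*y**2 + 11*y*z**2 - 223/8*y*z - 21/16*y - 20*z**2 - 5*z + 4 to the basis.

The other S-polynomials (S(f_1,h_3), S(f_2,h_3)) all reduce to 0 modulo the current basis, so we have a Gröbner basis.
Inter-reduce: drop elements whose leading term is divisible by another's, tail-reduce, and make monic.
Reduced Gröbner basis: {x + 1/2*y*z + 1/2*y + 4*z + 1/2, y**3*z**2 + 2*y**3*z + y**3 + 59/4*y**2*z**2 + 3*y**2*z - 47/4*y**2 + 44*y*z**2 - 223/2*y*z - 21/4*y - 80*z**2 - 20*z + 16}.
Label its elements g_1 = x + 1/2*y*z + 1/2*y + 4*z + 1/2, g_2 = y**3*z**2 + 2*y**3*z + y**3 + 59/4*y**2*z**2 + 3*y**2*z - 47/4*y**2 + 44*y*z**2 - 223/2*y*z - 21/4*y - 80*z**2 - 20*z + 16.

Reduce p = 6*y*z - 4*y modulo G:
  leading term y*z: no divisor's leading term divides it; move 6*y*z to the remainder.
  leading term y: no divisor's leading term divides it; move -4*y to the remainder.
  normal form = 6*y*z - 4*y.
The normal form is nonzero, so p ∉ I. Since p minus its normal form lies in I, I + (p) = I + (r) where r = 6*y*z - 4*y; decide whether this ideal is the whole ring.
Run Buchberger on G together with r (pairs among the g_i already reduce to 0 since G is a Gröbner basis):
g_1 = x + 1/2*y*z + 1/2*y + 4*z + 1/2, LT = x.
g_2 = y**3*z**2 + 2*y**3*z + y**3 + 59/4*y**2*z**2 + 3*y**2*z - 47/4*y**2 + 44*y*z**2 - 223/2*y*z - 21/4*y - 80*z**2 - 20*z + 16, LT = y**3*z**2.
r = 6*y*z - 4*y, LT = y*z.

S(g_2,r): lcm = y**3*z**2. S = 8/3*y**3*z + y**3 + 59/4*y**2*z**2 + 3*y**2*z - 47/4*y**2 + 44*y*z**2 - 223/2*y*z - 21/4*y - 80*z**2 - 20*z + 16.
  reduce S modulo (g_1, g_2, r):
  remainder 25/9*y**3 - 115/36*y**2 - 2161/36*y - 80*z**2 - 20*z + 16 ≠ 0; add m_4 = 25/9*y**3 - 115/36*y**2 - 2161/36*y - 80*z**2 - 20*z + 16 to the basis.

S(g_2,m_4): lcm = y**3*z**2. S = 2*y**3*z + y**3 + 159/10*y**2*z**2 + 3*y**2*z - 47/4*y**2 + 6561/100*y*z**2 - 223/2*y*z - 21/4*y + 144/5*z**4 + 36/5*z**3 - 2144/25*z**2 - 20*z + 16.
  reduce S modulo (g_1, g_2, r, m_4):
  remainder 144/5*z**4 + 36/5*z**3 - 464/25*z**2 - 16/5*z + 64/25 ≠ 0; add m_5 = 144/5*z**4 + 36/5*z**3 - 464/25*z**2 - 16/5*z + 64/25 to the basis.

S(r,m_4): lcm = y**3*z. S = -2/3*y**3 + 23/20*y**2*z + 2161/100*y*z + 144/5*z**3 + 36/5*z**2 - 144/25*z.
  reduce S modulo (g_1, g_2, r, m_4, m_5):
  remainder 144/5*z**3 - 12*z**2 - 264/25*z + 96/25 ≠ 0; add m_6 = 144/5*z**3 - 12*z**2 - 264/25*z + 96/25 to the basis.

The other S-polynomials (S(g_1,g_2), S(g_1,r), S(g_1,m_4), S(g_1,m_5), S(g_2,m_5), S(r,m_5), S(m_4,m_5), S(g_1,m_6), S(g_2,m_6), S(r,m_6), S(m_4,m_6), S(m_5,m_6)) all reduce to 0 modulo the current basis, so we have a Gröbner basis.
Inter-reduce: drop elements whose leading term is divisible by another's, tail-reduce, and make monic.
Reduced Gröbner basis: {x + 5/6*y + 4*z + 1/2, y**3 - 23/20*y**2 - 2161/100*y - 144/5*z**2 - 36/5*z + 144/25, y*z - 2/3*y, z**3 - 5/12*z**2 - 11/30*z + 2/15}.
The reduced Gröbner basis of I + (p) is {x + 5/6*y + 4*z + 1/2, y**3 - 23/20*y**2 - 2161/100*y - 144/5*z**2 - 36/5*z + 144/25, y*z - 2/3*y, z**3 - 5/12*z**2 - 11/30*z + 2/15} ≠ {1}, a proper ideal, so the enlarged system stays consistent: p is independent of I, with normal form 6*y*z - 4*y.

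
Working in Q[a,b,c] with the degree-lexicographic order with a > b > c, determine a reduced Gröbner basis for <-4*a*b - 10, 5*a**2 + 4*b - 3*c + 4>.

G = {a**2 + 4/5*b - 3/5*c + 4/5, a*b + 5/2, b**2 - 3/4*b*c - 25/8*a + b}

Buchberger's algorithm terminates because the ascending chain of leading-term ideals stabilizes.

f_1 = -4*a*b - 10, LT = a*b.
f_2 = 5*a**2 + 4*b - 3*c + 4, LT = a**2.

S(f_1,f_2): lcm = a**2*b. S = -4/5*b**2 + 3/5*b*c + 5/2*a - 4/5*b.
  reduce S modulo (f_1, f_2):
  remainder -4/5*b**2 + 3/5*b*c + 5/2*a - 4/5*b ≠ 0; add g_3 = -4/5*b**2 + 3/5*b*c + 5/2*a - 4/5*b to the basis.

The other S-polynomials (S(f_1,g_3), S(f_2,g_3)) all reduce to 0 modulo the current basis, so we have a Gröbner basis.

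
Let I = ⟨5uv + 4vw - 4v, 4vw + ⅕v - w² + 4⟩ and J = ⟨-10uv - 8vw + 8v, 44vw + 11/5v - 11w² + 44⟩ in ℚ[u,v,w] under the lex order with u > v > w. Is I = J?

Yes, the ideals are equal.

For a fixed monomial order, each ideal has a unique reduced Gröbner basis; comparing bases decides equality.
Buchberger on the first generating set:
f_1 = 5uv + 4vw - 4v, LT = uv.
f_2 = 4vw + ⅕v - w² + 4, LT = vw.

S(f_1,f_2): lcm = uvw. S = -1/20uv + ¼uw² - u + ⅘vw² - ⅘vw.
  leading term uv: subtract (-1/100)·f_1 from -1/20uv + ¼uw² - u + ⅘vw² - ⅘vw → ¼uw² - u + ⅘vw² - 19/25vw - 1/25v
  leading term uw²: no divisor's leading term divides it; move ¼uw² to the remainder.
  leading term u: no divisor's leading term divides it; move -u to the remainder.
  leading term vw²: subtract (⅕w)·f_2 from ⅘vw² - 19/25vw - 1/25v → -⅘vw - 1/25v + ⅕w³ - ⅘w
  leading term vw: subtract (-⅕)·f_2 from -⅘vw - 1/25v + ⅕w³ - ⅘w → ⅕w³ - ⅕w² - ⅘w + ⅘
  leading term w³: no divisor's leading term divides it; move ⅕w³ to the remainder.
  leading term w²: no divisor's leading term divides it; move -⅕w² to the remainder.
  leading term w: no divisor's leading term divides it; move -⅘w to the remainder.
  leading term 1: no divisor's leading term divides it; move ⅘ to the remainder.
  remainder ¼uw² - u + ⅕w³ - ⅕w² - ⅘w + ⅘ ≠ 0; add g_3 = ¼uw² - u + ⅕w³ - ⅕w² - ⅘w + ⅘ to the basis.

The other S-polynomials (S(f_1,g_3), S(f_2,g_3)) all reduce to 0 modulo the current basis, so we have a Gröbner basis.
Inter-reduce: drop elements whose leading term is divisible by another's, tail-reduce, and make monic.
Reduced Gröbner basis: {uv - 21/25v + ⅕w² - ⅘, uw² - 4u + ⅘w³ - ⅘w² - 16/5w + 16/5, vw + 1/20v - ¼w² + 1}.

Buchberger on the second generating set:
h_1 = -10uv - 8vw + 8v, LT = uv.
h_2 = 44vw + 11/5v - 11w² + 44, LT = vw.

S(h_1,h_2): lcm = uvw. S = -1/20uv + ¼uw² - u + ⅘vw² - ⅘vw.
  leading term uv: subtract (1/200)·h_1 from -1/20uv + ¼uw² - u + ⅘vw² - ⅘vw → ¼uw² - u + ⅘vw² - 19/25vw - 1/25v
  leading term uw²: no divisor's leading term divides it; move ¼uw² to the remainder.
  leading term u: no divisor's leading term divides it; move -u to the remainder.
  leading term vw²: subtract (1/55w)·h_2 from ⅘vw² - 19/25vw - 1/25v → -⅘vw - 1/25v + ⅕w³ - ⅘w
  leading term vw: subtract (-1/55)·h_2 from -⅘vw - 1/25v + ⅕w³ - ⅘w → ⅕w³ - ⅕w² - ⅘w + ⅘
  leading term w³: no divisor's leading term divides it; move ⅕w³ to the remainder.
  leading term w²: no divisor's leading term divides it; move -⅕w² to the remainder.
  leading term w: no divisor's leading term divides it; move -⅘w to the remainder.
  leading term 1: no divisor's leading term divides it; move ⅘ to the remainder.
  remainder ¼uw² - u + ⅕w³ - ⅕w² - ⅘w + ⅘ ≠ 0; add k_3 = ¼uw² - u + ⅕w³ - ⅕w² - ⅘w + ⅘ to the basis.

The other S-polynomials (S(h_1,k_3), S(h_2,k_3)) all reduce to 0 modulo the current basis, so we have a Gröbner basis.
Inter-reduce: drop elements whose leading term is divisible by another's, tail-reduce, and make monic.
Reduced Gröbner basis: {uv - 21/25v + ⅕w² - ⅘, uw² - 4u + ⅘w³ - ⅘w² - 16/5w + 16/5, vw + 1/20v - ¼w² + 1}.

These coincide, so the ideals are equal.
The same test decides containment: I ⊆ J iff every generator of I reduces to 0 modulo a Gröbner basis of J.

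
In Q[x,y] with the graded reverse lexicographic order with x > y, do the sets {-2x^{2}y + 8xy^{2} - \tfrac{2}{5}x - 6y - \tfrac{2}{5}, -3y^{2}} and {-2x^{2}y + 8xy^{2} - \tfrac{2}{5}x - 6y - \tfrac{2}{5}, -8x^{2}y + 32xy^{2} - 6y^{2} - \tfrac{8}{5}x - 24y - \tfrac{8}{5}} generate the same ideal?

Since reduced Gröbner bases are canonical representatives of ideals under a given ordering, it suffices to compute and compare them.
Buchberger on the first generating set:
f_1 = -2x^{2}y + 8xy^{2} - \tfrac{2}{5}x - 6y - \tfrac{2}{5}, LT = x^{2}y.
f_2 = -3y^{2}, LT = y^{2}.

S(f_1,f_2): lcm = x^{2}y^{2}. S = -4xy^{3} + \tfrac{1}{5}xy + 3y^{2} + \tfrac{1}{5}y.
  leading term xy^{3}: subtract (\tfrac{4}{3}xy)·f_2 from -4xy^{3} + \tfrac{1}{5}xy + 3y^{2} + \tfrac{1}{5}y → \tfrac{1}{5}xy + 3y^{2} + \tfrac{1}{5}y
  leading term xy: no divisor's leading term divides it; move \tfrac{1}{5}xy to the remainder.
  leading term y^{2}: subtract (-1)·f_2 from 3y^{2} + \tfrac{1}{5}y → \tfrac{1}{5}y
  leading term y: no divisor's leading term divides it; move \tfrac{1}{5}y to the remainder.
  remainder \tfrac{1}{5}xy + \tfrac{1}{5}y ≠ 0; add g_3 = \tfrac{1}{5}xy + \tfrac{1}{5}y to the basis.

S(f_1,g_3): lcm = x^{2}y. S = -4xy^{2} - xy + \tfrac{1}{5}x + 3y + \tfrac{1}{5}.
  leading term xy^{2}: subtract (\tfrac{4}{3}x)·f_2 from -4xy^{2} - xy + \tfrac{1}{5}x + 3y + \tfrac{1}{5} → -xy + \tfrac{1}{5}x + 3y + \tfrac{1}{5}
  leading term xy: subtract (-5)·g_3 from -xy + \tfrac{1}{5}x + 3y + \tfrac{1}{5} → \tfrac{1}{5}x + 4y + \tfrac{1}{5}
  leading term x: no divisor's leading term divides it; move \tfrac{1}{5}x to the remainder.
  leading term y: no divisor's leading term divides it; move 4y to the remainder.
  leading term 1: no divisor's leading term divides it; move \tfrac{1}{5} to the remainder.
  remainder \tfrac{1}{5}x + 4y + \tfrac{1}{5} ≠ 0; add g_4 = \tfrac{1}{5}x + 4y + \tfrac{1}{5} to the basis.

S(f_2,g_3): lcm = xy^{2}. S = -y^{2}.
  leading term y^{2}: subtract (\tfrac{1}{3})·f_2 from -y^{2} → 0
  remainder 0.

S(f_1,g_4): lcm = x^{2}y. S = -24xy^{2} - xy + \tfrac{1}{5}x + 3y + \tfrac{1}{5}.
  leading term xy^{2}: subtract (8x)·f_2 from -24xy^{2} - xy + \tfrac{1}{5}x + 3y + \tfrac{1}{5} → -xy + \tfrac{1}{5}x + 3y + \tfrac{1}{5}
  leading term xy: subtract (-5)·g_3 from -xy + \tfrac{1}{5}x + 3y + \tfrac{1}{5} → \tfrac{1}{5}x + 4y + \tfrac{1}{5}
  leading term x: subtract (1)·g_4 from \tfrac{1}{5}x + 4y + \tfrac{1}{5} → 0
  remainder 0.

S(f_2,g_4): leading monomials are coprime, so the S-polynomial reduces to 0 (Buchberger's first criterion).
S(g_3,g_4): lcm = xy. S = -20y^{2}.
  leading term y^{2}: subtract (\tfrac{20}{3})·f_2 from -20y^{2} → 0
  remainder 0.

Every S-polynomial of the final basis reduces to 0, so we have a Gröbner basis.
Inter-reduce: drop elements whose leading term is divisible by another's, tail-reduce, and make monic.
Reduced Gröbner basis: {y^{2}, x + 20y + 1}.

Buchberger on the second generating set:
h_1 = -2x^{2}y + 8xy^{2} - \tfrac{2}{5}x - 6y - \tfrac{2}{5}, LT = x^{2}y.
h_2 = -8x^{2}y + 32xy^{2} - 6y^{2} - \tfrac{8}{5}x - 24y - \tfrac{8}{5}, LT = x^{2}y.

S(h_1,h_2): lcm = x^{2}y. S = -\tfrac{3}{4}y^{2}.
  leading term y^{2}: no divisor's leading term divides it; move -\tfrac{3}{4}y^{2} to the remainder.
  remainder -\tfrac{3}{4}y^{2} ≠ 0; add k_3 = -\tfrac{3}{4}y^{2} to the basis.

S(h_1,k_3): lcm = x^{2}y^{2}. S = -4xy^{3} + \tfrac{1}{5}xy + 3y^{2} + \tfrac{1}{5}y.
  leading term xy^{3}: subtract (\tfrac{16}{3}xy)·k_3 from -4xy^{3} + \tfrac{1}{5}xy + 3y^{2} + \tfrac{1}{5}y → \tfrac{1}{5}xy + 3y^{2} + \tfrac{1}{5}y
  leading term xy: no divisor's leading term divides it; move \tfrac{1}{5}xy to the remainder.
  leading term y^{2}: subtract (-4)·k_3 from 3y^{2} + \tfrac{1}{5}y → \tfrac{1}{5}y
  leading term y: no divisor's leading term divides it; move \tfrac{1}{5}y to the remainder.
  remainder \tfrac{1}{5}xy + \tfrac{1}{5}y ≠ 0; add k_4 = \tfrac{1}{5}xy + \tfrac{1}{5}y to the basis.

S(h_2,k_3): lcm = x^{2}y^{2}. S = -4xy^{3} + \tfrac{3}{4}y^{3} + \tfrac{1}{5}xy + 3y^{2} + \tfrac{1}{5}y.
  leading term xy^{3}: subtract (\tfrac{16}{3}xy)·k_3 from -4xy^{3} + \tfrac{3}{4}y^{3} + \tfrac{1}{5}xy + 3y^{2} + \tfrac{1}{5}y → \tfrac{3}{4}y^{3} + \tfrac{1}{5}xy + 3y^{2} + \tfrac{1}{5}y
  leading term y^{3}: subtract (-y)·k_3 from \tfrac{3}{4}y^{3} + \tfrac{1}{5}xy + 3y^{2} + \tfrac{1}{5}y → \tfrac{1}{5}xy + 3y^{2} + \tfrac{1}{5}y
  leading term xy: subtract (1)·k_4 from \tfrac{1}{5}xy + 3y^{2} + \tfrac{1}{5}y → 3y^{2}
  leading term y^{2}: subtract (-4)·k_3 from 3y^{2} → 0
  remainder 0.

S(h_1,k_4): lcm = x^{2}y. S = -4xy^{2} - xy + \tfrac{1}{5}x + 3y + \tfrac{1}{5}.
  leading term xy^{2}: subtract (\tfrac{16}{3}x)·k_3 from -4xy^{2} - xy + \tfrac{1}{5}x + 3y + \tfrac{1}{5} → -xy + \tfrac{1}{5}x + 3y + \tfrac{1}{5}
  leading term xy: subtract (-5)·k_4 from -xy + \tfrac{1}{5}x + 3y + \tfrac{1}{5} → \tfrac{1}{5}x + 4y + \tfrac{1}{5}
  leading term x: no divisor's leading term divides it; move \tfrac{1}{5}x to the remainder.
  leading term y: no divisor's leading term divides it; move 4y to the remainder.
  leading term 1: no divisor's leading term divides it; move \tfrac{1}{5} to the remainder.
  remainder \tfrac{1}{5}x + 4y + \tfrac{1}{5} ≠ 0; add k_5 = \tfrac{1}{5}x + 4y + \tfrac{1}{5} to the basis.

S(h_2,k_4): lcm = x^{2}y. S = -4xy^{2} - xy + \tfrac{3}{4}y^{2} + \tfrac{1}{5}x + 3y + \tfrac{1}{5}.
  leading term xy^{2}: subtract (\tfrac{16}{3}x)·k_3 from -4xy^{2} - xy + \tfrac{3}{4}y^{2} + \tfrac{1}{5}x + 3y + \tfrac{1}{5} → -xy + \tfrac{3}{4}y^{2} + \tfrac{1}{5}x + 3y + \tfrac{1}{5}
  leading term xy: subtract (-5)·k_4 from -xy + \tfrac{3}{4}y^{2} + \tfrac{1}{5}x + 3y + \tfrac{1}{5} → \tfrac{3}{4}y^{2} + \tfrac{1}{5}x + 4y + \tfrac{1}{5}
  leading term y^{2}: subtract (-1)·k_3 from \tfrac{3}{4}y^{2} + \tfrac{1}{5}x + 4y + \tfrac{1}{5} → \tfrac{1}{5}x + 4y + \tfrac{1}{5}
  leading term x: subtract (1)·k_5 from \tfrac{1}{5}x + 4y + \tfrac{1}{5} → 0
  remainder 0.

S(k_3,k_4): lcm = xy^{2}. S = -y^{2}.
  leading term y^{2}: subtract (\tfrac{4}{3})·k_3 from -y^{2} → 0
  remainder 0.

S(h_1,k_5): lcm = x^{2}y. S = -24xy^{2} - xy + \tfrac{1}{5}x + 3y + \tfrac{1}{5}.
  leading term xy^{2}: subtract (32x)·k_3 from -24xy^{2} - xy + \tfrac{1}{5}x + 3y + \tfrac{1}{5} → -xy + \tfrac{1}{5}x + 3y + \tfrac{1}{5}
  leading term xy: subtract (-5)·k_4 from -xy + \tfrac{1}{5}x + 3y + \tfrac{1}{5} → \tfrac{1}{5}x + 4y + \tfrac{1}{5}
  leading term x: subtract (1)·k_5 from \tfrac{1}{5}x + 4y + \tfrac{1}{5} → 0
  remainder 0.

S(h_2,k_5): lcm = x^{2}y. S = -24xy^{2} - xy + \tfrac{3}{4}y^{2} + \tfrac{1}{5}x + 3y + \tfrac{1}{5}.
  leading term xy^{2}: subtract (32x)·k_3 from -24xy^{2} - xy + \tfrac{3}{4}y^{2} + \tfrac{1}{5}x + 3y + \tfrac{1}{5} → -xy + \tfrac{3}{4}y^{2} + \tfrac{1}{5}x + 3y + \tfrac{1}{5}
  leading term xy: subtract (-5)·k_4 from -xy + \tfrac{3}{4}y^{2} + \tfrac{1}{5}x + 3y + \tfrac{1}{5} → \tfrac{3}{4}y^{2} + \tfrac{1}{5}x + 4y + \tfrac{1}{5}
  leading term y^{2}: subtract (-1)·k_3 from \tfrac{3}{4}y^{2} + \tfrac{1}{5}x + 4y + \tfrac{1}{5} → \tfrac{1}{5}x + 4y + \tfrac{1}{5}
  leading term x: subtract (1)·k_5 from \tfrac{1}{5}x + 4y + \tfrac{1}{5} → 0
  remainder 0.

S(k_3,k_5): leading monomials are coprime, so the S-polynomial reduces to 0 (Buchberger's first criterion).
S(k_4,k_5): lcm = xy. S = -20y^{2}.
  leading term y^{2}: subtract (\tfrac{80}{3})·k_3 from -20y^{2} → 0
  remainder 0.

Every S-polynomial of the final basis reduces to 0, so we have a Gröbner basis.
Inter-reduce: drop elements whose leading term is divisible by another's, tail-reduce, and make monic.
Reduced Gröbner basis: {y^{2}, x + 20y + 1}.

These coincide, so the ideals are equal.

Yes, the ideals are equal.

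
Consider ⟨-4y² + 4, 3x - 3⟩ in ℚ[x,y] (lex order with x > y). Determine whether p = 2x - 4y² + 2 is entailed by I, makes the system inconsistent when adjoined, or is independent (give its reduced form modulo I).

First compute the reduced Gröbner basis of I by Buchberger's algorithm.
f_1 = -4y² + 4, LT = y².
f_2 = 3x - 3, LT = x.

The S-polynomials (S(f_1,f_2)) all reduce to 0 modulo the current basis, so we have a Gröbner basis.
Inter-reduce: drop elements whose leading term is divisible by another's, tail-reduce, and make monic.
Reduced Gröbner basis: {x - 1, y² - 1}.
Label its elements g_1 = x - 1, g_2 = y² - 1.

Reduce p = 2x - 4y² + 2 modulo G:
  leading term x: subtract (2)·g_1 from 2x - 4y² + 2 → -4y² + 4
  leading term y²: subtract (-4)·g_2 from -4y² + 4 → 0
  normal form = 0.
Since the normal form is 0, p ∈ I.

2x - 4y² + 2 lies in I (it reduces to 0).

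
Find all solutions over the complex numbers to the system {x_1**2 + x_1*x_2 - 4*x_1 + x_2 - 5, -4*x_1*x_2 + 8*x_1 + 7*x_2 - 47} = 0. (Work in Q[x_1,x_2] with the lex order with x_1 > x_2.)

Compute a lex Gröbner basis by Buchberger's algorithm.
f_1 = x_1**2 + x_1*x_2 - 4*x_1 + x_2 - 5, LT = x_1**2.
f_2 = -4*x_1*x_2 + 8*x_1 + 7*x_2 - 47, LT = x_1*x_2.

S(f_1,f_2): lcm = x_1**2*x_2. S = 2*x_1**2 + x_1*x_2**2 - 9/4*x_1*x_2 - 47/4*x_1 + x_2**2 - 5*x_2.
  reduce S modulo (f_1, f_2):
  remainder -33/4*x_1 + 11/4*x_2**2 - 363/16*x_2 + 583/16 ≠ 0; add h_3 = -33/4*x_1 + 11/4*x_2**2 - 363/16*x_2 + 583/16 to the basis.

S(f_2,h_3): lcm = x_1*x_2. S = -2*x_1 + 1/3*x_2**3 - 11/4*x_2**2 + 8/3*x_2 + 47/4.
  reduce S modulo (f_1, f_2, h_3):
  remainder 1/3*x_2**3 - 41/12*x_2**2 + 49/6*x_2 + 35/12 ≠ 0; add h_4 = 1/3*x_2**3 - 41/12*x_2**2 + 49/6*x_2 + 35/12 to the basis.

The other S-polynomials (S(f_1,h_3), S(f_1,h_4), S(f_2,h_4), S(h_3,h_4)) all reduce to 0 modulo the current basis, so we have a Gröbner basis.
Inter-reduce: drop elements whose leading term is divisible by another's, tail-reduce, and make monic.
Reduced Gröbner basis: {x_1 - 1/3*x_2**2 + 11/4*x_2 - 53/12, x_2**3 - 41/4*x_2**2 + 49/2*x_2 + 35/4}.

A lex Gröbner basis eliminates variables successively. Here x_2**3 - 41/4*x_2**2 + 49/2*x_2 + 35/4 depends only on x_2, with roots {5, 21/8 - sqrt(553)/8, 21/8 + sqrt(553)/8}; lifting each root through the earlier basis elements recovers the full solutions.
  x_2 = 5: the earlier basis element becomes x_1 + 1 = 0, giving x_1 = -1 — point (-1, 5).
  x_2 = 21/8 - sqrt(553)/8: the earlier basis element becomes x_1 - sqrt(553)/8 - 19/8 = 0, giving x_1 = 19/8 + sqrt(553)/8 — point (19/8 + sqrt(553)/8, 21/8 - sqrt(553)/8).
  x_2 = 21/8 + sqrt(553)/8: the earlier basis element becomes x_1 - 19/8 + sqrt(553)/8 = 0, giving x_1 = 19/8 - sqrt(553)/8 — point (19/8 - sqrt(553)/8, 21/8 + sqrt(553)/8).

{(-1, 5), (19/8 + sqrt(553)/8, 21/8 - sqrt(553)/8), (19/8 - sqrt(553)/8, 21/8 + sqrt(553)/8)}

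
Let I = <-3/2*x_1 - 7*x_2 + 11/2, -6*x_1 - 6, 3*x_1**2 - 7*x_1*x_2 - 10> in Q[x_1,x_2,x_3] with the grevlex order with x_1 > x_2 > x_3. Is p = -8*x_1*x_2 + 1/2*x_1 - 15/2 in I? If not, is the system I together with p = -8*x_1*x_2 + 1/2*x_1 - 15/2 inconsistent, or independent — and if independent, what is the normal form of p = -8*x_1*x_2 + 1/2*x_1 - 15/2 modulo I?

First compute the reduced Gröbner basis of I by Buchberger's algorithm.
f_1 = -3/2*x_1 - 7*x_2 + 11/2, LT = x_1.
f_2 = -6*x_1 - 6, LT = x_1.
f_3 = 3*x_1**2 - 7*x_1*x_2 - 10, LT = x_1**2.

S(f_1,f_2): lcm = x_1. S = 14/3*x_2 - 14/3.
  leading term x_2: no divisor's leading term divides it; move 14/3*x_2 to the remainder.
  leading term 1: no divisor's leading term divides it; move -14/3 to the remainder.
  remainder 14/3*x_2 - 14/3 ≠ 0; add h_4 = 14/3*x_2 - 14/3 to the basis.

The other S-polynomials (S(f_1,f_3), S(f_2,f_3), S(f_1,h_4), S(f_2,h_4), S(f_3,h_4)) all reduce to 0 modulo the current basis, so we have a Gröbner basis.
Inter-reduce: drop elements whose leading term is divisible by another's, tail-reduce, and make monic.
Reduced Gröbner basis: {x_1 + 1, x_2 - 1}.
Label its elements g_1 = x_1 + 1, g_2 = x_2 - 1.

Reduce p = -8*x_1*x_2 + 1/2*x_1 - 15/2 modulo G:
  leading term x_1*x_2: subtract (-8*x_2)·g_1 from -8*x_1*x_2 + 1/2*x_1 - 15/2 → 1/2*x_1 + 8*x_2 - 15/2
  leading term x_1: subtract (1/2)·g_1 from 1/2*x_1 + 8*x_2 - 15/2 → 8*x_2 - 8
  leading term x_2: subtract (8)·g_2 from 8*x_2 - 8 → 0
  normal form = 0.
Since the normal form is 0, p ∈ I.

-8*x_1*x_2 + 1/2*x_1 - 15/2 lies in I (it reduces to 0).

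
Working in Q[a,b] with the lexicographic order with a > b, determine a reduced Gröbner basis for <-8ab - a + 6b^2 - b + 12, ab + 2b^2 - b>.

G = {a - 22b^2 + 9b - 12, b^3 - 7/22b^2 + 1/2b}

f_1 = -8ab - a + 6b^2 - b + 12, LT = ab.
f_2 = ab + 2b^2 - b, LT = ab.

S(f_1,f_2): lcm = ab. S = 1/8a - 11/4b^2 + 9/8b - 3/2.
  leading term a: no divisor's leading term divides it; move 1/8a to the remainder.
  leading term b^2: no divisor's leading term divides it; move -11/4b^2 to the remainder.
  leading term b: no divisor's leading term divides it; move 9/8b to the remainder.
  leading term 1: no divisor's leading term divides it; move -3/2 to the remainder.
  remainder 1/8a - 11/4b^2 + 9/8b - 3/2 ≠ 0; add g_3 = 1/8a - 11/4b^2 + 9/8b - 3/2 to the basis.

S(f_1,g_3): lcm = ab. S = 1/8a + 22b^3 - 39/4b^2 + 97/8b - 3/2.
  leading term a: subtract (1)·g_3 from 1/8a + 22b^3 - 39/4b^2 + 97/8b - 3/2 → 22b^3 - 7b^2 + 11b
  leading term b^3: no divisor's leading term divides it; move 22b^3 to the remainder.
  leading term b^2: no divisor's leading term divides it; move -7b^2 to the remainder.
  leading term b: no divisor's leading term divides it; move 11b to the remainder.
  remainder 22b^3 - 7b^2 + 11b ≠ 0; add g_4 = 22b^3 - 7b^2 + 11b to the basis.

S(f_2,g_3): lcm = ab. S = 22b^3 - 7b^2 + 11b.
  leading term b^3: subtract (1)·g_4 from 22b^3 - 7b^2 + 11b → 0
  remainder 0.

S(f_1,g_4): lcm = ab^3. S = 39/88ab^2 - 1/2ab - 3/4b^4 + 1/8b^3 - 3/2b^2.
  leading term ab^2: subtract (-39/704b)·f_1 from 39/88ab^2 - 1/2ab - 3/4b^4 + 1/8b^3 - 3/2b^2 → -391/704ab - 3/4b^4 + 161/352b^3 - 1095/704b^2 + 117/176b
  leading term ab: subtract (391/5632)·f_1 from -391/704ab - 3/4b^4 + 161/352b^3 - 1095/704b^2 + 117/176b → 391/5632a - 3/4b^4 + 161/352b^3 - 5553/2816b^2 + 4135/5632b - 1173/1408
  leading term a: subtract (391/704)·g_3 from 391/5632a - 3/4b^4 + 161/352b^3 - 5553/2816b^2 + 4135/5632b - 1173/1408 → -3/4b^4 + 161/352b^3 - 313/704b^2 + 7/64b
  leading term b^4: subtract (-3/88b)·g_4 from -3/4b^4 + 161/352b^3 - 313/704b^2 + 7/64b → 7/32b^3 - 49/704b^2 + 7/64b
  leading term b^3: subtract (7/704)·g_4 from 7/32b^3 - 49/704b^2 + 7/64b → 0
  remainder 0.

S(f_2,g_4): lcm = ab^3. S = 7/22ab^2 - 1/2ab + 2b^4 - b^3.
  leading term ab^2: subtract (-7/176b)·f_1 from 7/22ab^2 - 1/2ab + 2b^4 - b^3 → -95/176ab + 2b^4 - 67/88b^3 - 7/176b^2 + 21/44b
  leading term ab: subtract (95/1408)·f_1 from -95/176ab + 2b^4 - 67/88b^3 - 7/176b^2 + 21/44b → 95/1408a + 2b^4 - 67/88b^3 - 313/704b^2 + 767/1408b - 285/352
  leading term a: subtract (95/176)·g_3 from 95/1408a + 2b^4 - 67/88b^3 - 313/704b^2 + 767/1408b - 285/352 → 2b^4 - 67/88b^3 + 183/176b^2 - 1/16b
  leading term b^4: subtract (1/11b)·g_4 from 2b^4 - 67/88b^3 + 183/176b^2 - 1/16b → -1/8b^3 + 7/176b^2 - 1/16b
  leading term b^3: subtract (-1/176)·g_4 from -1/8b^3 + 7/176b^2 - 1/16b → 0
  remainder 0.

S(g_3,g_4): leading monomials are coprime, so the S-polynomial reduces to 0 (Buchberger's first criterion).
Every S-polynomial of the final basis reduces to 0, so we have a Gröbner basis.
Inter-reduce: drop elements whose leading term is divisible by another's, tail-reduce, and make monic.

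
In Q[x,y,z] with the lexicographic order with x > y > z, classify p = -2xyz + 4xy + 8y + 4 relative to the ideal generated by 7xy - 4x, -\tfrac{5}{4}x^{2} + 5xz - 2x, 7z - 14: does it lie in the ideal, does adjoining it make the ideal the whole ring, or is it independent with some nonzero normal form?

-2xyz + 4xy + 8y + 4 is independent of I; its normal form modulo I is 8y + 4.

First compute the reduced Gröbner basis of I by Buchberger's algorithm.
f_1 = 7xy - 4x, LT = xy.
f_2 = -\tfrac{5}{4}x^{2} + 5xz - 2x, LT = x^{2}.
f_3 = 7z - 14, LT = z.

The S-polynomials (S(f_1,f_2), S(f_1,f_3), S(f_2,f_3)) all reduce to 0 modulo the current basis, so we have a Gröbner basis.
Inter-reduce: drop elements whose leading term is divisible by another's, tail-reduce, and make monic.
Reduced Gröbner basis: {x^{2} - \tfrac{32}{5}x, xy - \tfrac{4}{7}x, z - 2}.
Label its elements g_1 = x^{2} - \tfrac{32}{5}x, g_2 = xy - \tfrac{4}{7}x, g_3 = z - 2.

Reduce p = -2xyz + 4xy + 8y + 4 modulo G:
  leading term xyz: subtract (-2z)·g_2 from -2xyz + 4xy + 8y + 4 → 4xy - \tfrac{8}{7}xz + 8y + 4
  leading term xy: subtract (4)·g_2 from 4xy - \tfrac{8}{7}xz + 8y + 4 → -\tfrac{8}{7}xz + \tfrac{16}{7}x + 8y + 4
  leading term xz: subtract (-\tfrac{8}{7}x)·g_3 from -\tfrac{8}{7}xz + \tfrac{16}{7}x + 8y + 4 → 8y + 4
  leading term y: no divisor's leading term divides it; move 8y to the remainder.
  leading term 1: no divisor's leading term divides it; move 4 to the remainder.
  normal form = 8y + 4.
The normal form is nonzero, so p ∉ I. Since p minus its normal form lies in I, I + (p) = I + (r) where r = 8y + 4; decide whether this ideal is the whole ring.
Run Buchberger on G together with r (pairs among the g_i already reduce to 0 since G is a Gröbner basis):
g_1 = x^{2} - \tfrac{32}{5}x, LT = x^{2}.
g_2 = xy - \tfrac{4}{7}x, LT = xy.
g_3 = z - 2, LT = z.
r = 8y + 4, LT = y.

S(g_2,r): lcm = xy. S = -\tfrac{15}{14}x.
  leading term x: no divisor's leading term divides it; move -\tfrac{15}{14}x to the remainder.
  remainder -\tfrac{15}{14}x ≠ 0; add m_5 = -\tfrac{15}{14}x to the basis.

The other S-polynomials (S(g_1,g_2), S(g_1,g_3), S(g_1,r), S(g_2,g_3), S(g_3,r), S(g_1,m_5), S(g_2,m_5), S(g_3,m_5), S(r,m_5)) all reduce to 0 modulo the current basis, so we have a Gröbner basis.
Inter-reduce: drop elements whose leading term is divisible by another's, tail-reduce, and make monic.
Reduced Gröbner basis: {x, y + \tfrac{1}{2}, z - 2}.
The reduced Gröbner basis of I + (p) is {x, y + \tfrac{1}{2}, z - 2} ≠ {1}, a proper ideal, so the enlarged system stays consistent: p is independent of I, with normal form 8y + 4.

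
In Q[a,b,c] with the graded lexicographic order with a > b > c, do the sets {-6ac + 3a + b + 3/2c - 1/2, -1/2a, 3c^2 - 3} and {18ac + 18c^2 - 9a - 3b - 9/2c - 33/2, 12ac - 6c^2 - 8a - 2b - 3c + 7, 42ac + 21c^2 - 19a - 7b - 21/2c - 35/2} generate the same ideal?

Two ideals are equal iff their reduced Gröbner bases coincide (the reduced basis is unique for a fixed ordering).
Buchberger on the first generating set:
f_1 = -6ac + 3a + b + 3/2c - 1/2, LT = ac.
f_2 = -1/2a, LT = a.
f_3 = 3c^2 - 3, LT = c^2.

S(f_1,f_2): lcm = ac. S = -1/2a - 1/6b - 1/4c + 1/12.
  reduce S modulo (f_1, f_2, f_3):
  remainder -1/6b - 1/4c + 1/12 ≠ 0; add g_4 = -1/6b - 1/4c + 1/12 to the basis.

The other S-polynomials (S(f_1,f_3), S(f_2,f_3), S(f_1,g_4), S(f_2,g_4), S(f_3,g_4)) all reduce to 0 modulo the current basis, so we have a Gröbner basis.
Inter-reduce: drop elements whose leading term is divisible by another's, tail-reduce, and make monic.
Reduced Gröbner basis: {c^2 - 1, a, b + 3/2c - 1/2}.

Buchberger on the second generating set:
h_1 = 18ac + 18c^2 - 9a - 3b - 9/2c - 33/2, LT = ac.
h_2 = 12ac - 6c^2 - 8a - 2b - 3c + 7, LT = ac.
h_3 = 42ac + 21c^2 - 19a - 7b - 21/2c - 35/2, LT = ac.

S(h_1,h_2): lcm = ac. S = 3/2c^2 + 1/6a - 3/2.
  reduce S modulo (h_1, h_2, h_3):
  remainder 3/2c^2 + 1/6a - 3/2 ≠ 0; add k_4 = 3/2c^2 + 1/6a - 3/2 to the basis.

S(h_1,h_3): lcm = ac. S = 1/2c^2 - 1/21a - 1/2.
  reduce S modulo (h_1, h_2, h_3, k_4):
  remainder -13/126a ≠ 0; add k_5 = -13/126a to the basis.

S(h_1,k_4): lcm = ac^2. S = c^3 - 1/9a^2 - 1/2ac - 1/6bc - 1/4c^2 + a - 11/12c.
  reduce S modulo (h_1, h_2, h_3, k_4, k_5):
  remainder -1/6bc - 11/108b - 5/72c - 43/216 ≠ 0; add k_6 = -1/6bc - 11/108b - 5/72c - 43/216 to the basis.

S(h_3,k_4): lcm = ac^2. S = 1/2c^3 - 1/9a^2 - 19/42ac - 1/6bc - 1/4c^2 + a - 5/12c.
  reduce S modulo (h_1, h_2, h_3, k_4, k_5, k_6):
  remainder 13/756b + 13/504c - 13/1512 ≠ 0; add k_7 = 13/756b + 13/504c - 13/1512 to the basis.

The other S-polynomials (S(h_2,h_3), S(h_2,k_4), S(h_1,k_5), S(h_2,k_5), S(h_3,k_5), S(k_4,k_5), S(h_1,k_6), S(h_2,k_6), S(h_3,k_6), S(k_4,k_6), S(k_5,k_6), S(h_1,k_7), S(h_2,k_7), S(h_3,k_7), S(k_4,k_7), S(k_5,k_7), S(k_6,k_7)) all reduce to 0 modulo the current basis, so we have a Gröbner basis.
Inter-reduce: drop elements whose leading term is divisible by another's, tail-reduce, and make monic.
Reduced Gröbner basis: {c^2 - 1, a, b + 3/2c - 1/2}.

These coincide, so the ideals are equal.
The choice of monomial ordering does not affect the verdict — as long as both bases are computed under the same ordering, their equality decides ideal equality.

Yes, the ideals are equal.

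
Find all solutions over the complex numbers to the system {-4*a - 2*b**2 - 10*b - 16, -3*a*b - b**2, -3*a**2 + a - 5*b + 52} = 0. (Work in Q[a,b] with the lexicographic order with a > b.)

Compute a lex Gröbner basis by Buchberger's algorithm.
f_1 = -4*a - 2*b**2 - 10*b - 16, LT = a.
f_2 = -3*a*b - b**2, LT = a*b.
f_3 = -3*a**2 + a - 5*b + 52, LT = a**2.

S(f_1,f_2): lcm = a*b. S = 1/2*b**3 + 13/6*b**2 + 4*b.
  leading term b**3: no divisor's leading term divides it; move 1/2*b**3 to the remainder.
  leading term b**2: no divisor's leading term divides it; move 13/6*b**2 to the remainder.
  leading term b: no divisor's leading term divides it; move 4*b to the remainder.
  remainder 1/2*b**3 + 13/6*b**2 + 4*b ≠ 0; add h_4 = 1/2*b**3 + 13/6*b**2 + 4*b to the basis.

S(f_1,f_3): lcm = a**2. S = 1/2*a*b**2 + 5/2*a*b + 13/3*a - 5/3*b + 52/3.
  leading term a*b**2: subtract (-1/8*b**2)·f_1 from 1/2*a*b**2 + 5/2*a*b + 13/3*a - 5/3*b + 52/3 → 5/2*a*b + 13/3*a - 1/4*b**4 - 5/4*b**3 - 2*b**2 - 5/3*b + 52/3
  leading term a*b: subtract (-5/8*b)·f_1 from 5/2*a*b + 13/3*a - 1/4*b**4 - 5/4*b**3 - 2*b**2 - 5/3*b + 52/3 → 13/3*a - 1/4*b**4 - 5/2*b**3 - 33/4*b**2 - 35/3*b + 52/3
  leading term a: subtract (-13/12)·f_1 from 13/3*a - 1/4*b**4 - 5/2*b**3 - 33/4*b**2 - 35/3*b + 52/3 → -1/4*b**4 - 5/2*b**3 - 125/12*b**2 - 45/2*b
  leading term b**4: subtract (-1/2*b)·h_4 from -1/4*b**4 - 5/2*b**3 - 125/12*b**2 - 45/2*b → -17/12*b**3 - 101/12*b**2 - 45/2*b
  leading term b**3: subtract (-17/6)·h_4 from -17/12*b**3 - 101/12*b**2 - 45/2*b → -41/18*b**2 - 67/6*b
  leading term b**2: no divisor's leading term divides it; move -41/18*b**2 to the remainder.
  leading term b: no divisor's leading term divides it; move -67/6*b to the remainder.
  remainder -41/18*b**2 - 67/6*b ≠ 0; add h_5 = -41/18*b**2 - 67/6*b to the basis.

S(f_2,f_3): lcm = a**2*b. S = 1/3*a*b**2 + 1/3*a*b - 5/3*b**2 + 52/3*b.
  leading term a*b**2: subtract (-1/12*b**2)·f_1 from 1/3*a*b**2 + 1/3*a*b - 5/3*b**2 + 52/3*b → 1/3*a*b - 1/6*b**4 - 5/6*b**3 - 3*b**2 + 52/3*b
  leading term a*b: subtract (-1/12*b)·f_1 from 1/3*a*b - 1/6*b**4 - 5/6*b**3 - 3*b**2 + 52/3*b → -1/6*b**4 - b**3 - 23/6*b**2 + 16*b
  leading term b**4: subtract (-1/3*b)·h_4 from -1/6*b**4 - b**3 - 23/6*b**2 + 16*b → -5/18*b**3 - 5/2*b**2 + 16*b
  leading term b**3: subtract (-5/9)·h_4 from -5/18*b**3 - 5/2*b**2 + 16*b → -35/27*b**2 + 164/9*b
  leading term b**2: subtract (70/123)·h_5 from -35/27*b**2 + 164/9*b → 3023/123*b
  leading term b: no divisor's leading term divides it; move 3023/123*b to the remainder.
  remainder 3023/123*b ≠ 0; add h_6 = 3023/123*b to the basis.

The other S-polynomials (S(f_1,h_4), S(f_2,h_4), S(f_3,h_4), S(f_1,h_5), S(f_2,h_5), S(f_3,h_5), S(h_4,h_5), S(f_1,h_6), S(f_2,h_6), S(f_3,h_6), S(h_4,h_6), S(h_5,h_6)) all reduce to 0 modulo the current basis, so we have a Gröbner basis.
Inter-reduce: drop elements whose leading term is divisible by another's, tail-reduce, and make monic.
Reduced Gröbner basis: {a + 4, b}.

The lex basis is triangular: the last element involves only b. Solving b = 0 gives b ∈ {0}; substituting each value into the earlier elements determines the remaining variables.
  b = 0: the earlier basis element becomes a + 4 = 0, giving a = -4 — point (-4, 0).
Substituting each solution back into the original system confirms all equations vanish.

{(-4, 0)}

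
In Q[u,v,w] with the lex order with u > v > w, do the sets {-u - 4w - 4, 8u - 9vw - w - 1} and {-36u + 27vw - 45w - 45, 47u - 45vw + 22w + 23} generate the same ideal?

For a fixed monomial order, each ideal has a unique reduced Gröbner basis; comparing bases decides equality.
Buchberger on the first generating set:
f_1 = -u - 4w - 4, LT = u.
f_2 = 8u - 9vw - w - 1, LT = u.

S(f_1,f_2): lcm = u. S = 9/8vw + 33/8w + 33/8.
  leading term vw: no divisor's leading term divides it; move 9/8vw to the remainder.
  leading term w: no divisor's leading term divides it; move 33/8w to the remainder.
  leading term 1: no divisor's leading term divides it; move 33/8 to the remainder.
  remainder 9/8vw + 33/8w + 33/8 ≠ 0; add g_3 = 9/8vw + 33/8w + 33/8 to the basis.

The other S-polynomials (S(f_1,g_3), S(f_2,g_3)) all reduce to 0 modulo the current basis, so we have a Gröbner basis.
Inter-reduce: drop elements whose leading term is divisible by another's, tail-reduce, and make monic.
Reduced Gröbner basis: {u + 4w + 4, vw + 11/3w + 11/3}.

Buchberger on the second generating set:
h_1 = -36u + 27vw - 45w - 45, LT = u.
h_2 = 47u - 45vw + 22w + 23, LT = u.

S(h_1,h_2): lcm = u. S = 39/188vw + 147/188w + 143/188.
  leading term vw: no divisor's leading term divides it; move 39/188vw to the remainder.
  leading term w: no divisor's leading term divides it; move 147/188w to the remainder.
  leading term 1: no divisor's leading term divides it; move 143/188 to the remainder.
  remainder 39/188vw + 147/188w + 143/188 ≠ 0; add k_3 = 39/188vw + 147/188w + 143/188 to the basis.

The other S-polynomials (S(h_1,k_3), S(h_2,k_3)) all reduce to 0 modulo the current basis, so we have a Gröbner basis.
Inter-reduce: drop elements whose leading term is divisible by another's, tail-reduce, and make monic.
Reduced Gröbner basis: {u + 53/13w + 4, vw + 49/13w + 11/3}.

These differ, so the ideals are not equal.

No, the ideals differ.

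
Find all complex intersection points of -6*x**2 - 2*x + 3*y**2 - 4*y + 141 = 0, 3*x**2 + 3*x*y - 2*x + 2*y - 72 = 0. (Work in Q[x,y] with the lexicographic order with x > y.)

Compute a lex Gröbner basis by Buchberger's algorithm.
f_1 = -6*x**2 - 2*x + 3*y**2 - 4*y + 141, LT = x**2.
f_2 = 3*x**2 + 3*x*y - 2*x + 2*y - 72, LT = x**2.

S(f_1,f_2): lcm = x**2. S = -x*y + x - 1/2*y**2 + 1/2.
  leading term x*y: no divisor's leading term divides it; move -x*y to the remainder.
  leading term x: no divisor's leading term divides it; move x to the remainder.
  leading term y**2: no divisor's leading term divides it; move -1/2*y**2 to the remainder.
  leading term 1: no divisor's leading term divides it; move 1/2 to the remainder.
  remainder -x*y + x - 1/2*y**2 + 1/2 ≠ 0; add h_3 = -x*y + x - 1/2*y**2 + 1/2 to the basis.

S(f_1,h_3): lcm = x**2*y. S = x**2 - 1/2*x*y**2 + 1/3*x*y + 1/2*x - 1/2*y**3 + 2/3*y**2 - 47/2*y.
  leading term x**2: subtract (-1/6)·f_1 from x**2 - 1/2*x*y**2 + 1/3*x*y + 1/2*x - 1/2*y**3 + 2/3*y**2 - 47/2*y → -1/2*x*y**2 + 1/3*x*y + 1/6*x - 1/2*y**3 + 7/6*y**2 - 145/6*y + 47/2
  leading term x*y**2: subtract (1/2*y)·h_3 from -1/2*x*y**2 + 1/3*x*y + 1/6*x - 1/2*y**3 + 7/6*y**2 - 145/6*y + 47/2 → -1/6*x*y + 1/6*x - 1/4*y**3 + 7/6*y**2 - 293/12*y + 47/2
  leading term x*y: subtract (1/6)·h_3 from -1/6*x*y + 1/6*x - 1/4*y**3 + 7/6*y**2 - 293/12*y + 47/2 → -1/4*y**3 + 5/4*y**2 - 293/12*y + 281/12
  leading term y**3: no divisor's leading term divides it; move -1/4*y**3 to the remainder.
  leading term y**2: no divisor's leading term divides it; move 5/4*y**2 to the remainder.
  leading term y: no divisor's leading term divides it; move -293/12*y to the remainder.
  leading term 1: no divisor's leading term divides it; move 281/12 to the remainder.
  remainder -1/4*y**3 + 5/4*y**2 - 293/12*y + 281/12 ≠ 0; add h_4 = -1/4*y**3 + 5/4*y**2 - 293/12*y + 281/12 to the basis.

The other S-polynomials (S(f_2,h_3), S(f_1,h_4), S(f_2,h_4), S(h_3,h_4)) all reduce to 0 modulo the current basis, so we have a Gröbner basis.
Inter-reduce: drop elements whose leading term is divisible by another's, tail-reduce, and make monic.
Reduced Gröbner basis: {x**2 + 1/3*x - 1/2*y**2 + 2/3*y - 47/2, x*y - x + 1/2*y**2 - 1/2, y**3 - 5*y**2 + 293/3*y - 281/3}.

Since the basis is lex-ordered, y**3 - 5*y**2 + 293/3*y - 281/3 is univariate in y. Its roots are {1, 2 - sqrt(807)*I/3, 2 + sqrt(807)*I/3}. Back-substituting each root into the other basis elements fixes the other coordinates.
  y = 1: the earlier basis element becomes x**2 + 1/3*x - 70/3 = 0, giving x = -5, 14/3 — points (-5, 1), (14/3, 1).
  y = 2 - sqrt(807)*I/3: the earlier basis elements become x**2 + x/3 + 62/3 + 4*sqrt(807)*I/9 = 0; x - sqrt(807)*I*x/3 - 130/3 - 2*sqrt(807)*I/3 = 0, giving x = -3/2 + sqrt(807)*I/6 — point (-3/2 + sqrt(807)*I/6, 2 - sqrt(807)*I/3).
  y = 2 + sqrt(807)*I/3: the earlier basis elements become x**2 + x/3 + 62/3 - 4*sqrt(807)*I/9 = 0; x + sqrt(807)*I*x/3 - 130/3 + 2*sqrt(807)*I/3 = 0, giving x = -3/2 - sqrt(807)*I/6 — point (-3/2 - sqrt(807)*I/6, 2 + sqrt(807)*I/3).
Each listed point satisfies every original equation (direct substitution).

{(-5, 1), (14/3, 1), (-3/2 + sqrt(807)*I/6, 2 - sqrt(807)*I/3), (-3/2 - sqrt(807)*I/6, 2 + sqrt(807)*I/3)}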